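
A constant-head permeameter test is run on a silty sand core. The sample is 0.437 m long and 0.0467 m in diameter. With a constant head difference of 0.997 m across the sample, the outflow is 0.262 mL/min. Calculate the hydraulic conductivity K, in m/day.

Cross-sectional area A = π·(d/2)² = π × (0.0467/2)² = 0.001713 m².
Convert discharge: 0.262 mL/min = 4.367e-09 m³/s.
Darcy's law rearranged: K = Q·L / (A·Δh) = 4.367e-09 × 0.437 / (0.001713 × 0.997) = 1.117e-06 m/s = 0.09654 m/day.

0.0965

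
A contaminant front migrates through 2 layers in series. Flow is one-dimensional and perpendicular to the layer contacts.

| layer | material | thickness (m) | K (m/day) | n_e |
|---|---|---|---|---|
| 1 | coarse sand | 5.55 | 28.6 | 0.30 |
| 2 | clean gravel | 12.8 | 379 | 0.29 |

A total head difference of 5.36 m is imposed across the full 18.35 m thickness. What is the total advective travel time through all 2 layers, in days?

With flow normal to the layers, continuity requires the same specific discharge q through every layer.
Σ(b_i/K_i) = 5.55/28.6 + 12.8/379 = 0.2278 d.
q = Δh / Σ(b_i/K_i) = 5.36 / 0.2278 = 23.53 m/day.
In each layer the seepage velocity is v_i = q/n_i, so the layer transit time is t_i = b_i·n_i / q:
  layer 1 (coarse sand): t_1 = 5.55 × 0.30 / 23.53 = 0.07077 d
  layer 2 (clean gravel): t_2 = 12.8 × 0.29 / 23.53 = 0.1578 d
Total t = Σ t_i = 0.2286 days.

0.229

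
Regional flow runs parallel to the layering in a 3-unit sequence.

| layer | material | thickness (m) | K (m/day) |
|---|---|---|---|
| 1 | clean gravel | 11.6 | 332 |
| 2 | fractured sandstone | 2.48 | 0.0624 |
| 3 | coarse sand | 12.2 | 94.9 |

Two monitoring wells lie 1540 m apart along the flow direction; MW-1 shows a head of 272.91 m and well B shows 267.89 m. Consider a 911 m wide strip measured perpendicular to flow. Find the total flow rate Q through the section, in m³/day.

Flow is parallel to layering, so each bed carries its own Darcy discharge and the transmissivities add.
Σ(K_i·b_i) = 332×11.6 + 0.0624×2.48 + 94.9×12.2 = 5009 m²/day.
Hydraulic gradient i = (272.91 − 267.89) / 1540 = 5.02 / 1540 = 0.003260.
Q = Σ(K_i·b_i) · W · i = 5009 × 911 × 0.003260 = 14875 m³/day.

14900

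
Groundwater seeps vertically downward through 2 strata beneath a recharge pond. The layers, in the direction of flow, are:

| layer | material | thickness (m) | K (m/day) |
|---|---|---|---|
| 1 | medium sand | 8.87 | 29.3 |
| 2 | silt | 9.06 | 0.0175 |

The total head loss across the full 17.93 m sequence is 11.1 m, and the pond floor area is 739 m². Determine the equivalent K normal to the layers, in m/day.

0.0346

Flow is perpendicular to layering, so the layers act in series and the equivalent K is the thickness-weighted harmonic mean.
Total thickness L = 8.87 + 9.06 = 17.93 m.
Σ(b_i/K_i) = 8.87/29.3 + 9.06/0.0175 = 518.0 d.
K_eq = L / Σ(b_i/K_i) = 17.93 / 518.0 = 0.03461 m/day.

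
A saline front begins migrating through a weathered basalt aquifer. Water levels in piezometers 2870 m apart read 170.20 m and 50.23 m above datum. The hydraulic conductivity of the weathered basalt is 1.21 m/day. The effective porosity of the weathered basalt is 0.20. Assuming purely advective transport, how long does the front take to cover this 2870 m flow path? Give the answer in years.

Hydraulic gradient i = (170.20 − 50.23) / 2870 = 119.97 / 2870 = 0.04180.
Darcy flux q = K · i = 1.210 × 0.04180 = 0.05058 m/day.
Seepage velocity v = q / n_e = 0.05058 / 0.20 = 0.2529 m/day.
Travel time t = L / v = 2870 / 0.2529 = 11348 days = 31.07 years.

31.1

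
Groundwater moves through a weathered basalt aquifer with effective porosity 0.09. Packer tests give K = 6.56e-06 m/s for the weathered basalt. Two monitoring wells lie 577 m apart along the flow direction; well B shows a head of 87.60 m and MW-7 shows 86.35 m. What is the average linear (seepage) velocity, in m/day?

Convert K: 6.56e-06 m/s × 86400 = 0.5668 m/day.
Hydraulic gradient i = (87.60 − 86.35) / 577 = 1.25 / 577 = 0.002166.
Darcy flux q = K · i = 0.5668 × 0.002166 = 0.001228 m/day.
Seepage velocity v = q / n_e = 0.001228 / 0.09 = 0.01364 m/day.

0.0136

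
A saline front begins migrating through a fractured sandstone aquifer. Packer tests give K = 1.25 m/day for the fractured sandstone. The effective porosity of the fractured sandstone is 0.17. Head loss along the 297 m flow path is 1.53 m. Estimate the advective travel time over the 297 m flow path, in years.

Hydraulic gradient i = Δh / L = 1.53 / 297 = 0.005152.
Darcy flux q = K · i = 1.250 × 0.005152 = 0.006439 m/day.
Seepage velocity v = q / n_e = 0.006439 / 0.17 = 0.03788 m/day.
Travel time t = L / v = 297 / 0.03788 = 7841 days = 21.47 years.

21.5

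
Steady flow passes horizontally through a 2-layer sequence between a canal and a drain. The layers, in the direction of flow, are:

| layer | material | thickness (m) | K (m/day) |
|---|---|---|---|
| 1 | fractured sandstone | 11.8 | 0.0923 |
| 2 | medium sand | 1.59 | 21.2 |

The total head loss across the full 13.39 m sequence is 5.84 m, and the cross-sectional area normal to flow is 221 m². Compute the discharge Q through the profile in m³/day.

10.1

Flow is perpendicular to layering, so the layers act in series and the equivalent K is the thickness-weighted harmonic mean.
Total thickness L = 11.8 + 1.59 = 13.39 m.
Σ(b_i/K_i) = 11.8/0.0923 + 1.59/21.2 = 127.9 d.
K_eq = L / Σ(b_i/K_i) = 13.39 / 127.9 = 0.1047 m/day.
Q = K_eq · A · (Δh/L) = 0.1047 × 221 × (5.84/13.39) = 10.09 m³/day.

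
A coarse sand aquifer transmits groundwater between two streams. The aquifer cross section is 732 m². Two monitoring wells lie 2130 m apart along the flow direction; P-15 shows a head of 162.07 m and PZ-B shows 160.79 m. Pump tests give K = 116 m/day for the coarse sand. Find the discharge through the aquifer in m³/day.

Hydraulic gradient i = (162.07 − 160.79) / 2130 = 1.28 / 2130 = 0.0006009.
Darcy's law: Q = K · A · i = 116.0 × 732.0 × 0.0006009 = 51.03 m³/day.

51.0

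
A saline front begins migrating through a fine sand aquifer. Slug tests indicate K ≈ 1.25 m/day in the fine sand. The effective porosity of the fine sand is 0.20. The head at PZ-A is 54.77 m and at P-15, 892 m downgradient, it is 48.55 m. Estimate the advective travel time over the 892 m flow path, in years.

Hydraulic gradient i = (54.77 − 48.55) / 892 = 6.22 / 892 = 0.006973.
Darcy flux q = K · i = 1.250 × 0.006973 = 0.008716 m/day.
Seepage velocity v = q / n_e = 0.008716 / 0.20 = 0.04358 m/day.
Travel time t = L / v = 892 / 0.04358 = 20467 days = 56.04 years.

56.0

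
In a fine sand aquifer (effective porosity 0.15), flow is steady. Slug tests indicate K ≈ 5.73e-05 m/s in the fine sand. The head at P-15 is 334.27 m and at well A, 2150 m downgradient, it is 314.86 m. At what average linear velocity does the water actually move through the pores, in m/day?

0.298

Convert K: 5.73e-05 m/s × 86400 = 4.951 m/day.
Hydraulic gradient i = (334.27 − 314.86) / 2150 = 19.41 / 2150 = 0.009028.
Darcy flux q = K · i = 4.951 × 0.009028 = 0.04469 m/day.
Seepage velocity v = q / n_e = 0.04469 / 0.15 = 0.2980 m/day.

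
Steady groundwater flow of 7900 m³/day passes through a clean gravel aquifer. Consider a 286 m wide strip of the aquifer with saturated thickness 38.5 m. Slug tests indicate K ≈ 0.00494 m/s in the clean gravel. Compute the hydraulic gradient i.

0.00168

Convert K: 0.00494 m/s × 86400 = 426.8 m/day.
Cross-sectional area A = 286 × 38.5 = 11011 m².
From Q = K·A·i, i = Q / (K·A) = 7900 / (426.8 × 11011) = 0.001681.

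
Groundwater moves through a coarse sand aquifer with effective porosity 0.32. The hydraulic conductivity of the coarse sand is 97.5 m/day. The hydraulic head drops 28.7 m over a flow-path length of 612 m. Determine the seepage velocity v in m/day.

14.3

Hydraulic gradient i = Δh / L = 28.7 / 612 = 0.04690.
Darcy flux q = K · i = 97.50 × 0.04690 = 4.572 m/day.
Seepage velocity v = q / n_e = 4.572 / 0.32 = 14.29 m/day.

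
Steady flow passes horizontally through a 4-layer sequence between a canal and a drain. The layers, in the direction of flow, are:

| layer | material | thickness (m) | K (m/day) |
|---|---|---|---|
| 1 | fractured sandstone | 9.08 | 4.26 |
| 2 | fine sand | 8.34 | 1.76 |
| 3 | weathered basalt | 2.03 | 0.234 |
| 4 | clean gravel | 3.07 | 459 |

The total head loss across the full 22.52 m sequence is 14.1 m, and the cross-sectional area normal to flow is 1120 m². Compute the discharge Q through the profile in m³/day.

1020

Flow is perpendicular to layering, so the layers act in series and the equivalent K is the thickness-weighted harmonic mean.
Total thickness L = 9.08 + 8.34 + 2.03 + 3.07 = 22.52 m.
Σ(b_i/K_i) = 9.08/4.26 + 8.34/1.76 + 2.03/0.234 + 3.07/459 = 15.55 d.
K_eq = L / Σ(b_i/K_i) = 22.52 / 15.55 = 1.448 m/day.
Q = K_eq · A · (Δh/L) = 1.448 × 1120 × (14.1/22.52) = 1015 m³/day.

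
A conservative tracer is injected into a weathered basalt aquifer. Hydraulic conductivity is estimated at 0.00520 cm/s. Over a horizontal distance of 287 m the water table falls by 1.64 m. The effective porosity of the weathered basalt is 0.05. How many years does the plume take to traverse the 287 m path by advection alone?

1.53

Convert K: 0.00520 cm/s × 864 = 4.493 m/day.
Hydraulic gradient i = Δh / L = 1.64 / 287 = 0.005714.
Darcy flux q = K · i = 4.493 × 0.005714 = 0.02567 m/day.
Seepage velocity v = q / n_e = 0.02567 / 0.05 = 0.5135 m/day.
Travel time t = L / v = 287 / 0.5135 = 558.9 days = 1.530 years.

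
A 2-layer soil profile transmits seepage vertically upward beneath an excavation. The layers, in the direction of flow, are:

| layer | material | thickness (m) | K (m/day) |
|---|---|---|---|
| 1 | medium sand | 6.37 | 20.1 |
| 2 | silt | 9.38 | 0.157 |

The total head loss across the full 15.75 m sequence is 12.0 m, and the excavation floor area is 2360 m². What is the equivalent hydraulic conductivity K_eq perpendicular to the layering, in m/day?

Flow is perpendicular to layering, so the layers act in series and the equivalent K is the thickness-weighted harmonic mean.
Total thickness L = 6.37 + 9.38 = 15.75 m.
Σ(b_i/K_i) = 6.37/20.1 + 9.38/0.157 = 60.06 d.
K_eq = L / Σ(b_i/K_i) = 15.75 / 60.06 = 0.2622 m/day.

0.262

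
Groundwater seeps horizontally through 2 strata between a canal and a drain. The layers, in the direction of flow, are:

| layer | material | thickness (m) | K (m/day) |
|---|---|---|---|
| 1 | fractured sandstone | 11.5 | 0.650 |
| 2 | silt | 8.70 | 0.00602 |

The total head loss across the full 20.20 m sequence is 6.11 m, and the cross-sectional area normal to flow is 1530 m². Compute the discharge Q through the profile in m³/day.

Flow is perpendicular to layering, so the layers act in series and the equivalent K is the thickness-weighted harmonic mean.
Total thickness L = 11.5 + 8.70 = 20.20 m.
Σ(b_i/K_i) = 11.5/0.650 + 8.70/0.00602 = 1463 d.
K_eq = L / Σ(b_i/K_i) = 20.20 / 1463 = 0.01381 m/day.
Q = K_eq · A · (Δh/L) = 0.01381 × 1530 × (6.11/20.20) = 6.390 m³/day.

6.39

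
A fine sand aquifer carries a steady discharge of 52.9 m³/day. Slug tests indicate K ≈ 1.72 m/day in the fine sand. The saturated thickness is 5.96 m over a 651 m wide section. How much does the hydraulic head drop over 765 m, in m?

Cross-sectional area A = 651 × 5.96 = 3880 m².
From Q = K·A·i, i = Q / (K·A) = 52.9 / (1.720 × 3880) = 0.007927.
Head loss Δh = i · L = 0.007927 × 765 = 6.064 m.

6.06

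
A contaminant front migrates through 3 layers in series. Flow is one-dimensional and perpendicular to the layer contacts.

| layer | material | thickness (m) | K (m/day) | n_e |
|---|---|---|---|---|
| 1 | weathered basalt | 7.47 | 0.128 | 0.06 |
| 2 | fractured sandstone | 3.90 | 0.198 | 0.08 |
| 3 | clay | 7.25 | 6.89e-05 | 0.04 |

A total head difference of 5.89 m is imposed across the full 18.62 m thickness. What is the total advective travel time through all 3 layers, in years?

With flow normal to the layers, continuity requires the same specific discharge q through every layer.
Σ(b_i/K_i) = 7.47/0.128 + 3.90/0.198 + 7.25/6.89e-05 = 1.053e+05 d.
q = Δh / Σ(b_i/K_i) = 5.89 / 1.053e+05 = 5.593e-05 m/day.
In each layer the seepage velocity is v_i = q/n_i, so the layer transit time is t_i = b_i·n_i / q:
  layer 1 (weathered basalt): t_1 = 7.47 × 0.06 / 5.593e-05 = 8013 d
  layer 2 (fractured sandstone): t_2 = 3.90 × 0.08 / 5.593e-05 = 5578 d
  layer 3 (clay): t_3 = 7.25 × 0.04 / 5.593e-05 = 5185 d
Total t = Σ t_i = 18776 days = 51.41 years.

51.4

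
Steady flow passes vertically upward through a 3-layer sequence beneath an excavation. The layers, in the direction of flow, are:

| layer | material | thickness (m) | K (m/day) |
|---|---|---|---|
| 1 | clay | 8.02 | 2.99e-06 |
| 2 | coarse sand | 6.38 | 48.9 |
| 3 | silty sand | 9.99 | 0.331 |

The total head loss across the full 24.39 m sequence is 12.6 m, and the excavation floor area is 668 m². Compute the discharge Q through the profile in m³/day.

0.00314

Flow is perpendicular to layering, so the layers act in series and the equivalent K is the thickness-weighted harmonic mean.
Total thickness L = 8.02 + 6.38 + 9.99 = 24.39 m.
Σ(b_i/K_i) = 8.02/2.99e-06 + 6.38/48.9 + 9.99/0.331 = 2.682e+06 d.
K_eq = L / Σ(b_i/K_i) = 24.39 / 2.682e+06 = 9.093e-06 m/day.
Q = K_eq · A · (Δh/L) = 9.093e-06 × 668 × (12.6/24.39) = 0.003138 m³/day.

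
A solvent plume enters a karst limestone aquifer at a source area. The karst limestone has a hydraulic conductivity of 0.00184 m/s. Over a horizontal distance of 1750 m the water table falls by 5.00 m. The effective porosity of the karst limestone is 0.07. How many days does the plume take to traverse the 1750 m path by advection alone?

270

Convert K: 0.00184 m/s × 86400 = 159.0 m/day.
Hydraulic gradient i = Δh / L = 5.00 / 1750 = 0.002857.
Darcy flux q = K · i = 159.0 × 0.002857 = 0.4542 m/day.
Seepage velocity v = q / n_e = 0.4542 / 0.07 = 6.489 m/day.
Travel time t = L / v = 1750 / 6.489 = 269.7 days.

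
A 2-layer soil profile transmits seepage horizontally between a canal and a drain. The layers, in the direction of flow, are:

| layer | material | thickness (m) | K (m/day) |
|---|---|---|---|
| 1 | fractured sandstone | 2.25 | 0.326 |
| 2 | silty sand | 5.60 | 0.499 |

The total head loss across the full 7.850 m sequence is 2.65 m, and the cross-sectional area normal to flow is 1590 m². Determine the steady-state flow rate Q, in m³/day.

Flow is perpendicular to layering, so the layers act in series and the equivalent K is the thickness-weighted harmonic mean.
Total thickness L = 2.25 + 5.60 = 7.850 m.
Σ(b_i/K_i) = 2.25/0.326 + 5.60/0.499 = 18.12 d.
K_eq = L / Σ(b_i/K_i) = 7.850 / 18.12 = 0.4331 m/day.
Q = K_eq · A · (Δh/L) = 0.4331 × 1590 × (2.65/7.850) = 232.5 m³/day.

232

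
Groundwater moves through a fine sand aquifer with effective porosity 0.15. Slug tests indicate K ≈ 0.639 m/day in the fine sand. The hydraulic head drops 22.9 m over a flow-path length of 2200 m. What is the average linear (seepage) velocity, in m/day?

Hydraulic gradient i = Δh / L = 22.9 / 2200 = 0.01041.
Darcy flux q = K · i = 0.6390 × 0.01041 = 0.006651 m/day.
Seepage velocity v = q / n_e = 0.006651 / 0.15 = 0.04434 m/day.

0.0443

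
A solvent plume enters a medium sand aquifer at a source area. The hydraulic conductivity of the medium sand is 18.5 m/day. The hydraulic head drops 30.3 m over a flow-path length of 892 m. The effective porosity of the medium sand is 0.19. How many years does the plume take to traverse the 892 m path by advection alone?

Hydraulic gradient i = Δh / L = 30.3 / 892 = 0.03397.
Darcy flux q = K · i = 18.50 × 0.03397 = 0.6284 m/day.
Seepage velocity v = q / n_e = 0.6284 / 0.19 = 3.307 m/day.
Travel time t = L / v = 892 / 3.307 = 269.7 days = 0.7384 years.

0.738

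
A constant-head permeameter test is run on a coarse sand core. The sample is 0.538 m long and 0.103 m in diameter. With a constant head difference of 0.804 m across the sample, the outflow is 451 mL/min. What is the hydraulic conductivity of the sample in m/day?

Cross-sectional area A = π·(d/2)² = π × (0.103/2)² = 0.008332 m².
Convert discharge: 451 mL/min = 7.517e-06 m³/s.
Darcy's law rearranged: K = Q·L / (A·Δh) = 7.517e-06 × 0.538 / (0.008332 × 0.804) = 0.0006037 m/s = 52.16 m/day.

52.2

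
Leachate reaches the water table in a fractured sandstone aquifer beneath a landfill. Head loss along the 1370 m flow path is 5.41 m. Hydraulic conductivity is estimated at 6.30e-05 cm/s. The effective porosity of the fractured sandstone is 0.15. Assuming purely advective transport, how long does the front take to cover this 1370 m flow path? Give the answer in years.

2620

Convert K: 6.30e-05 cm/s × 864 = 0.05443 m/day.
Hydraulic gradient i = Δh / L = 5.41 / 1370 = 0.003949.
Darcy flux q = K · i = 0.05443 × 0.003949 = 0.0002149 m/day.
Seepage velocity v = q / n_e = 0.0002149 / 0.15 = 0.001433 m/day.
Travel time t = L / v = 1370 / 0.001433 = 9.561e+05 days = 2618 years.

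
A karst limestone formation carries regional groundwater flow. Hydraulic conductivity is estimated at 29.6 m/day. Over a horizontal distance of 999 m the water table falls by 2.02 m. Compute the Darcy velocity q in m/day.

Hydraulic gradient i = Δh / L = 2.02 / 999 = 0.002022.
Specific discharge q = K · i = 29.60 × 0.002022 = 0.05985 m/day.

0.0599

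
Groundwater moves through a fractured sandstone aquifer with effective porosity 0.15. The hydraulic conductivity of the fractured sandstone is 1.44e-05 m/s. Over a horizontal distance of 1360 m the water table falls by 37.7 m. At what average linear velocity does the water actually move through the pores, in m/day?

Convert K: 1.44e-05 m/s × 86400 = 1.244 m/day.
Hydraulic gradient i = Δh / L = 37.7 / 1360 = 0.02772.
Darcy flux q = K · i = 1.244 × 0.02772 = 0.03449 m/day.
Seepage velocity v = q / n_e = 0.03449 / 0.15 = 0.2299 m/day.

0.230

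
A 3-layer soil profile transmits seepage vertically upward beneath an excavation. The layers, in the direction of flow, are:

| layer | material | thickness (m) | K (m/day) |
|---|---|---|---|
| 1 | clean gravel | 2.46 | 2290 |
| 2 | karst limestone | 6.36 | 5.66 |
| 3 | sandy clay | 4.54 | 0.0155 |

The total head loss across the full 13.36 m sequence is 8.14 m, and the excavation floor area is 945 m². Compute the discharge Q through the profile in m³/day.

26.2

Flow is perpendicular to layering, so the layers act in series and the equivalent K is the thickness-weighted harmonic mean.
Total thickness L = 2.46 + 6.36 + 4.54 = 13.36 m.
Σ(b_i/K_i) = 2.46/2290 + 6.36/5.66 + 4.54/0.0155 = 294.0 d.
K_eq = L / Σ(b_i/K_i) = 13.36 / 294.0 = 0.04544 m/day.
Q = K_eq · A · (Δh/L) = 0.04544 × 945 × (8.14/13.36) = 26.16 m³/day.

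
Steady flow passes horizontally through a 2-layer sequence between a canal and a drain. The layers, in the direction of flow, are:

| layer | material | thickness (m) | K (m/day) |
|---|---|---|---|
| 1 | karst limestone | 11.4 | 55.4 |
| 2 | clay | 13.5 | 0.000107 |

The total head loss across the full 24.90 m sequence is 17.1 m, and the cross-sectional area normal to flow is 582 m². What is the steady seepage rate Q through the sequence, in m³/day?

0.0789

Flow is perpendicular to layering, so the layers act in series and the equivalent K is the thickness-weighted harmonic mean.
Total thickness L = 11.4 + 13.5 = 24.90 m.
Σ(b_i/K_i) = 11.4/55.4 + 13.5/0.000107 = 1.262e+05 d.
K_eq = L / Σ(b_i/K_i) = 24.90 / 1.262e+05 = 0.0001974 m/day.
Q = K_eq · A · (Δh/L) = 0.0001974 × 582 × (17.1/24.90) = 0.07888 m³/day.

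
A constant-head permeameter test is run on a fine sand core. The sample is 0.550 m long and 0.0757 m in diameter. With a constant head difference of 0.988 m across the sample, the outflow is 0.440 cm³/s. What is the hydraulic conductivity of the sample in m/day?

4.70

Cross-sectional area A = π·(d/2)² = π × (0.0757/2)² = 0.004501 m².
Convert discharge: 0.440 cm³/s = 4.400e-07 m³/s.
Darcy's law rearranged: K = Q·L / (A·Δh) = 4.400e-07 × 0.550 / (0.004501 × 0.988) = 5.442e-05 m/s = 4.702 m/day.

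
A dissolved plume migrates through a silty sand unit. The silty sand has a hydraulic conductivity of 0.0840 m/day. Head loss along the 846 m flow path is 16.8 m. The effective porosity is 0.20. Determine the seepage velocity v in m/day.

0.00834

Hydraulic gradient i = Δh / L = 16.8 / 846 = 0.01986.
Darcy flux q = K · i = 0.08400 × 0.01986 = 0.001668 m/day.
Seepage velocity v = q / n_e = 0.001668 / 0.20 = 0.008340 m/day.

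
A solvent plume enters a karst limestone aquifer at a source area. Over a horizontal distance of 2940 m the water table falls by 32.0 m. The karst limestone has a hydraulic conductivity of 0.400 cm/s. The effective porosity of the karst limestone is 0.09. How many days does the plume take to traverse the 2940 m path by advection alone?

70.3

Convert K: 0.400 cm/s × 864 = 345.6 m/day.
Hydraulic gradient i = Δh / L = 32.0 / 2940 = 0.01088.
Darcy flux q = K · i = 345.6 × 0.01088 = 3.762 m/day.
Seepage velocity v = q / n_e = 3.762 / 0.09 = 41.80 m/day.
Travel time t = L / v = 2940 / 41.80 = 70.34 days.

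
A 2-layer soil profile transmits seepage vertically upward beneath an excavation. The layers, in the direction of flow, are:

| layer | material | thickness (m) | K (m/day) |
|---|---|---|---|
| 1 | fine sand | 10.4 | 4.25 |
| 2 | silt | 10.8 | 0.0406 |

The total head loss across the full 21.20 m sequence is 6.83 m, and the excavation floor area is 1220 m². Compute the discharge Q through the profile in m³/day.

Flow is perpendicular to layering, so the layers act in series and the equivalent K is the thickness-weighted harmonic mean.
Total thickness L = 10.4 + 10.8 = 21.20 m.
Σ(b_i/K_i) = 10.4/4.25 + 10.8/0.0406 = 268.5 d.
K_eq = L / Σ(b_i/K_i) = 21.20 / 268.5 = 0.07897 m/day.
Q = K_eq · A · (Δh/L) = 0.07897 × 1220 × (6.83/21.20) = 31.04 m³/day.

31.0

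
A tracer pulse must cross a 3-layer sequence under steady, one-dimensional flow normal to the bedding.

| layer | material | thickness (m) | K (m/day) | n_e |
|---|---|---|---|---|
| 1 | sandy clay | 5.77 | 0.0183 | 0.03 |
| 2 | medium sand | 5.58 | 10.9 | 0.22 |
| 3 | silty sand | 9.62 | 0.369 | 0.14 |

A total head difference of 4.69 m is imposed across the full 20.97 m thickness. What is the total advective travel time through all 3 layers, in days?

200

With flow normal to the layers, continuity requires the same specific discharge q through every layer.
Σ(b_i/K_i) = 5.77/0.0183 + 5.58/10.9 + 9.62/0.369 = 341.9 d.
q = Δh / Σ(b_i/K_i) = 4.69 / 341.9 = 0.01372 m/day.
In each layer the seepage velocity is v_i = q/n_i, so the layer transit time is t_i = b_i·n_i / q:
  layer 1 (sandy clay): t_1 = 5.77 × 0.03 / 0.01372 = 12.62 d
  layer 2 (medium sand): t_2 = 5.58 × 0.22 / 0.01372 = 89.49 d
  layer 3 (silty sand): t_3 = 9.62 × 0.14 / 0.01372 = 98.18 d
Total t = Σ t_i = 200.3 days.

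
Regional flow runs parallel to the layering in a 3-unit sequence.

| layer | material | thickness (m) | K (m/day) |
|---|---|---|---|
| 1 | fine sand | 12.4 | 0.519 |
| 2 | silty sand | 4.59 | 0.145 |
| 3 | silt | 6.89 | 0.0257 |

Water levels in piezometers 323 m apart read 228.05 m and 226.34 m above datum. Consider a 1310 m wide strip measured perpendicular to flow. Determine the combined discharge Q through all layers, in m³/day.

50.5

Flow is parallel to layering, so each bed carries its own Darcy discharge and the transmissivities add.
Σ(K_i·b_i) = 0.519×12.4 + 0.145×4.59 + 0.0257×6.89 = 7.278 m²/day.
Hydraulic gradient i = (228.05 − 226.34) / 323 = 1.71 / 323 = 0.005294.
Q = Σ(K_i·b_i) · W · i = 7.278 × 1310 × 0.005294 = 50.48 m³/day.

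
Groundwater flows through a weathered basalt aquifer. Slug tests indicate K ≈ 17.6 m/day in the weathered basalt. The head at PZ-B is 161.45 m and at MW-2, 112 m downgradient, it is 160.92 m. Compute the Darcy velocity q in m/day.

Hydraulic gradient i = (161.45 − 160.92) / 112 = 0.53 / 112 = 0.004732.
Specific discharge q = K · i = 17.60 × 0.004732 = 0.08329 m/day.

0.0833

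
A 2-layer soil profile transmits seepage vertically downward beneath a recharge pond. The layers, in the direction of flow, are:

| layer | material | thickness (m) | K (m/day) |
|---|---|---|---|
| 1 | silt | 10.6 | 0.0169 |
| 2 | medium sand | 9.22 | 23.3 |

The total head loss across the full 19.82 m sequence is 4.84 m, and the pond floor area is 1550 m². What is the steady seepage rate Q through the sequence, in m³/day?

Flow is perpendicular to layering, so the layers act in series and the equivalent K is the thickness-weighted harmonic mean.
Total thickness L = 10.6 + 9.22 = 19.82 m.
Σ(b_i/K_i) = 10.6/0.0169 + 9.22/23.3 = 627.6 d.
K_eq = L / Σ(b_i/K_i) = 19.82 / 627.6 = 0.03158 m/day.
Q = K_eq · A · (Δh/L) = 0.03158 × 1550 × (4.84/19.82) = 11.95 m³/day.

12.0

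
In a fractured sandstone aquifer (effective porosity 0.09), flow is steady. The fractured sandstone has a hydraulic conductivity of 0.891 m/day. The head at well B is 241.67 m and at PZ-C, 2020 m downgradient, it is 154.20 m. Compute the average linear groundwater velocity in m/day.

0.429

Hydraulic gradient i = (241.67 − 154.20) / 2020 = 87.47 / 2020 = 0.04330.
Darcy flux q = K · i = 0.8910 × 0.04330 = 0.03858 m/day.
Seepage velocity v = q / n_e = 0.03858 / 0.09 = 0.4287 m/day.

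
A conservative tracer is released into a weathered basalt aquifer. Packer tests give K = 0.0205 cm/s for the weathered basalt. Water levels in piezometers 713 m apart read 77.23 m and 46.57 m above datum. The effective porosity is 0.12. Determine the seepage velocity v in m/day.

6.35

Convert K: 0.0205 cm/s × 864 = 17.71 m/day.
Hydraulic gradient i = (77.23 − 46.57) / 713 = 30.66 / 713 = 0.04300.
Darcy flux q = K · i = 17.71 × 0.04300 = 0.7616 m/day.
Seepage velocity v = q / n_e = 0.7616 / 0.12 = 6.347 m/day.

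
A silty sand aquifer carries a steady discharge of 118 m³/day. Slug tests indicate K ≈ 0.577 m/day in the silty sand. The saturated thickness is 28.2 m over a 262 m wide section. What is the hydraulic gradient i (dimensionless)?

Cross-sectional area A = 262 × 28.2 = 7388 m².
From Q = K·A·i, i = Q / (K·A) = 118 / (0.5770 × 7388) = 0.02768.

0.0277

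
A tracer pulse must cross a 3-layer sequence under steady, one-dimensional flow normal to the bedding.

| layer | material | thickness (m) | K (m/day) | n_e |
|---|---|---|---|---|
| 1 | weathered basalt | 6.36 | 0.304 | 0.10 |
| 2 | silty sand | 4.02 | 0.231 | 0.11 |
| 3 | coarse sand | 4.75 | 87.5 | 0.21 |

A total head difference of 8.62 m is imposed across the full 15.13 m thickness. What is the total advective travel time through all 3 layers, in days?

9.24

With flow normal to the layers, continuity requires the same specific discharge q through every layer.
Σ(b_i/K_i) = 6.36/0.304 + 4.02/0.231 + 4.75/87.5 = 38.38 d.
q = Δh / Σ(b_i/K_i) = 8.62 / 38.38 = 0.2246 m/day.
In each layer the seepage velocity is v_i = q/n_i, so the layer transit time is t_i = b_i·n_i / q:
  layer 1 (weathered basalt): t_1 = 6.36 × 0.10 / 0.2246 = 2.832 d
  layer 2 (silty sand): t_2 = 4.02 × 0.11 / 0.2246 = 1.969 d
  layer 3 (coarse sand): t_3 = 4.75 × 0.21 / 0.2246 = 4.441 d
Total t = Σ t_i = 9.241 days.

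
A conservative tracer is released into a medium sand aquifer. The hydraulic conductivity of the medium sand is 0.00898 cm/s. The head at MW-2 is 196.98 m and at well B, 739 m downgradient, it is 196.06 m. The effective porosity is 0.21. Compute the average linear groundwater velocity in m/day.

Convert K: 0.00898 cm/s × 864 = 7.759 m/day.
Hydraulic gradient i = (196.98 − 196.06) / 739 = 0.92 / 739 = 0.001245.
Darcy flux q = K · i = 7.759 × 0.001245 = 0.009659 m/day.
Seepage velocity v = q / n_e = 0.009659 / 0.21 = 0.04600 m/day.

0.0460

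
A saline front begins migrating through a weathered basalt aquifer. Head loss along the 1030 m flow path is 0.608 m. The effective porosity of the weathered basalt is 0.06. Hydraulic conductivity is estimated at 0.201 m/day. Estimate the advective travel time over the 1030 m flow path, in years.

1430

Hydraulic gradient i = Δh / L = 0.608 / 1030 = 0.0005903.
Darcy flux q = K · i = 0.2010 × 0.0005903 = 0.0001186 m/day.
Seepage velocity v = q / n_e = 0.0001186 / 0.06 = 0.001977 m/day.
Travel time t = L / v = 1030 / 0.001977 = 5.209e+05 days = 1426 years.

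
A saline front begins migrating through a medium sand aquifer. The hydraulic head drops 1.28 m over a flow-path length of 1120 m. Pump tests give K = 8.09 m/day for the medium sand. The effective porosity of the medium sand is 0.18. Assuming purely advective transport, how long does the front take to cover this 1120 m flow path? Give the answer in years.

59.7

Hydraulic gradient i = Δh / L = 1.28 / 1120 = 0.001143.
Darcy flux q = K · i = 8.090 × 0.001143 = 0.009246 m/day.
Seepage velocity v = q / n_e = 0.009246 / 0.18 = 0.05137 m/day.
Travel time t = L / v = 1120 / 0.05137 = 21805 days = 59.70 years.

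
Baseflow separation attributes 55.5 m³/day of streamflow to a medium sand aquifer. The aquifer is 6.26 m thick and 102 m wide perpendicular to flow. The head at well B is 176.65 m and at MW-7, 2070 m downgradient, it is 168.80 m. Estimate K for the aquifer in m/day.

Cross-sectional area A = 102 × 6.26 = 638.5 m².
Hydraulic gradient i = (176.65 − 168.80) / 2070 = 7.85 / 2070 = 0.003792.
From Q = K·A·i, K = Q / (A·i) = 55.5 / (638.5 × 0.003792) = 22.92 m/day.

22.9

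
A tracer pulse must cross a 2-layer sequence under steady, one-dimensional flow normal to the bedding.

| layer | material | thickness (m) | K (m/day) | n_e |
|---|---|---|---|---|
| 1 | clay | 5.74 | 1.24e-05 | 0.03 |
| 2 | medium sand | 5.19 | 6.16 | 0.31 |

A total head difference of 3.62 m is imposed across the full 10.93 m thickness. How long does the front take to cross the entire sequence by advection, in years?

With flow normal to the layers, continuity requires the same specific discharge q through every layer.
Σ(b_i/K_i) = 5.74/1.24e-05 + 5.19/6.16 = 4.629e+05 d.
q = Δh / Σ(b_i/K_i) = 3.62 / 4.629e+05 = 7.820e-06 m/day.
In each layer the seepage velocity is v_i = q/n_i, so the layer transit time is t_i = b_i·n_i / q:
  layer 1 (clay): t_1 = 5.74 × 0.03 / 7.820e-06 = 22020 d
  layer 2 (medium sand): t_2 = 5.19 × 0.31 / 7.820e-06 = 2.057e+05 d
Total t = Σ t_i = 2.278e+05 days = 623.6 years.

624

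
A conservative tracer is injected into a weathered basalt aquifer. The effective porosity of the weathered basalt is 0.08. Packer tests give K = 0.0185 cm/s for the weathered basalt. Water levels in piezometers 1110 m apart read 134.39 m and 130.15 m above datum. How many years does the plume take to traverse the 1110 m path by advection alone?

3.98

Convert K: 0.0185 cm/s × 864 = 15.98 m/day.
Hydraulic gradient i = (134.39 − 130.15) / 1110 = 4.24 / 1110 = 0.003820.
Darcy flux q = K · i = 15.98 × 0.003820 = 0.06106 m/day.
Seepage velocity v = q / n_e = 0.06106 / 0.08 = 0.7632 m/day.
Travel time t = L / v = 1110 / 0.7632 = 1454 days = 3.982 years.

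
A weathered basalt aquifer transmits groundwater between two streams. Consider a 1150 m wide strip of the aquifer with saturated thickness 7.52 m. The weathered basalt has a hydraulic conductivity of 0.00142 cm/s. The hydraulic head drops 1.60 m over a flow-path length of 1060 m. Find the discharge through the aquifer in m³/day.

Convert K: 0.00142 cm/s × 864 = 1.227 m/day.
Cross-sectional area A = 1150 × 7.52 = 8648 m².
Hydraulic gradient i = Δh / L = 1.60 / 1060 = 0.001509.
Darcy's law: Q = K · A · i = 1.227 × 8648 × 0.001509 = 16.02 m³/day.

16.0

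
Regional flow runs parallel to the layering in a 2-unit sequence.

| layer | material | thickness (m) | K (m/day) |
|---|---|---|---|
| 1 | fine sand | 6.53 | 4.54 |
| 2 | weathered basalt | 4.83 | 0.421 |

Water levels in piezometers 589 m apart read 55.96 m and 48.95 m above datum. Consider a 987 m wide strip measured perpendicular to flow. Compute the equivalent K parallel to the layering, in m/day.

Flow is parallel to layering, so each bed carries its own Darcy discharge and the transmissivities add.
Σ(K_i·b_i) = 4.54×6.53 + 0.421×4.83 = 31.68 m²/day.
Total thickness b = 11.36 m, so K_eq = Σ(K_i·b_i)/b = 2.789 m/day.

2.79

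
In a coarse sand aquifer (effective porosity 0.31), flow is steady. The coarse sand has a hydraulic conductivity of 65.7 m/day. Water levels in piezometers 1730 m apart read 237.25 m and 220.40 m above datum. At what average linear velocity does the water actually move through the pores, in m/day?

2.06

Hydraulic gradient i = (237.25 − 220.40) / 1730 = 16.85 / 1730 = 0.009740.
Darcy flux q = K · i = 65.70 × 0.009740 = 0.6399 m/day.
Seepage velocity v = q / n_e = 0.6399 / 0.31 = 2.064 m/day.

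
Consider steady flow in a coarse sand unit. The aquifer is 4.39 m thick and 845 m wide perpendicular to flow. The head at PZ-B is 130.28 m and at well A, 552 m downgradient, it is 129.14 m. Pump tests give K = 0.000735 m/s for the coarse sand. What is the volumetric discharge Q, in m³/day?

Convert K: 0.000735 m/s × 86400 = 63.50 m/day.
Cross-sectional area A = 845 × 4.39 = 3710 m².
Hydraulic gradient i = (130.28 − 129.14) / 552 = 1.14 / 552 = 0.002065.
Darcy's law: Q = K · A · i = 63.50 × 3710 × 0.002065 = 486.5 m³/day.

487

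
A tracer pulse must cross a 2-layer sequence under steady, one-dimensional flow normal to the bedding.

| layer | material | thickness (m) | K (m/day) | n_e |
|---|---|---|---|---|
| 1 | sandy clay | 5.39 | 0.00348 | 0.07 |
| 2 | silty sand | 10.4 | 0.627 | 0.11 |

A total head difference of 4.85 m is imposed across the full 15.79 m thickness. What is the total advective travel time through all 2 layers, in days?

491

With flow normal to the layers, continuity requires the same specific discharge q through every layer.
Σ(b_i/K_i) = 5.39/0.00348 + 10.4/0.627 = 1565 d.
q = Δh / Σ(b_i/K_i) = 4.85 / 1565 = 0.003098 m/day.
In each layer the seepage velocity is v_i = q/n_i, so the layer transit time is t_i = b_i·n_i / q:
  layer 1 (sandy clay): t_1 = 5.39 × 0.07 / 0.003098 = 121.8 d
  layer 2 (silty sand): t_2 = 10.4 × 0.11 / 0.003098 = 369.2 d
Total t = Σ t_i = 491.0 days.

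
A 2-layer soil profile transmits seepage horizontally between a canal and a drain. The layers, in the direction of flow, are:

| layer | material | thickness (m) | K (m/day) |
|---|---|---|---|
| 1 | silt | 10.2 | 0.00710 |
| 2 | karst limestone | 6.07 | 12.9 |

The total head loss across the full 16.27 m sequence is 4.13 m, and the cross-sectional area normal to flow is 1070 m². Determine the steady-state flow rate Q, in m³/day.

Flow is perpendicular to layering, so the layers act in series and the equivalent K is the thickness-weighted harmonic mean.
Total thickness L = 10.2 + 6.07 = 16.27 m.
Σ(b_i/K_i) = 10.2/0.00710 + 6.07/12.9 = 1437 d.
K_eq = L / Σ(b_i/K_i) = 16.27 / 1437 = 0.01132 m/day.
Q = K_eq · A · (Δh/L) = 0.01132 × 1070 × (4.13/16.27) = 3.075 m³/day.

3.08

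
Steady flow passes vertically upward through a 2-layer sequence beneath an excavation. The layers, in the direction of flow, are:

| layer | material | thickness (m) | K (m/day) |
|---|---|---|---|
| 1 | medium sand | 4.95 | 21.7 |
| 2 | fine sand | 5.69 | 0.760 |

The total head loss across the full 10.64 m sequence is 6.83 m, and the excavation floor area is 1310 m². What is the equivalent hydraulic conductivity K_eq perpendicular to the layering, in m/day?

1.38

Flow is perpendicular to layering, so the layers act in series and the equivalent K is the thickness-weighted harmonic mean.
Total thickness L = 4.95 + 5.69 = 10.64 m.
Σ(b_i/K_i) = 4.95/21.7 + 5.69/0.760 = 7.715 d.
K_eq = L / Σ(b_i/K_i) = 10.64 / 7.715 = 1.379 m/day.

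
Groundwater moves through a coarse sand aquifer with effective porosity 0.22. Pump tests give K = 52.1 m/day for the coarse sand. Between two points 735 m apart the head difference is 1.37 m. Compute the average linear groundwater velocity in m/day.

0.441

Hydraulic gradient i = Δh / L = 1.37 / 735 = 0.001864.
Darcy flux q = K · i = 52.10 × 0.001864 = 0.09711 m/day.
Seepage velocity v = q / n_e = 0.09711 / 0.22 = 0.4414 m/day.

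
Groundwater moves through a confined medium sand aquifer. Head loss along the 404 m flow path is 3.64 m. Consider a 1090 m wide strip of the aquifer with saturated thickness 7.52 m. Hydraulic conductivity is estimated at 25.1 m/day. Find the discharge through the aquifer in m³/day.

1850

Cross-sectional area A = 1090 × 7.52 = 8197 m².
Hydraulic gradient i = Δh / L = 3.64 / 404 = 0.009010.
Darcy's law: Q = K · A · i = 25.10 × 8197 × 0.009010 = 1854 m³/day.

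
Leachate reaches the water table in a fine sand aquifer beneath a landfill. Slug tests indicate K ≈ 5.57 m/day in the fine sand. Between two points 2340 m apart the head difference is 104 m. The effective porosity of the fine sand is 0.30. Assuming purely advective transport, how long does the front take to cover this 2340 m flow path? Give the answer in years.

Hydraulic gradient i = Δh / L = 104 / 2340 = 0.04444.
Darcy flux q = K · i = 5.570 × 0.04444 = 0.2476 m/day.
Seepage velocity v = q / n_e = 0.2476 / 0.30 = 0.8252 m/day.
Travel time t = L / v = 2340 / 0.8252 = 2836 days = 7.764 years.

7.76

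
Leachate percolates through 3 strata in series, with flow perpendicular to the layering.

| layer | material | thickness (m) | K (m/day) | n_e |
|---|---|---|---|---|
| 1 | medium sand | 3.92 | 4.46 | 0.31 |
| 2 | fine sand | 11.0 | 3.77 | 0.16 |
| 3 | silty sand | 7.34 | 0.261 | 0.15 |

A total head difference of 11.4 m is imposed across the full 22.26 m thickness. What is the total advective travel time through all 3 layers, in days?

11.4

With flow normal to the layers, continuity requires the same specific discharge q through every layer.
Σ(b_i/K_i) = 3.92/4.46 + 11.0/3.77 + 7.34/0.261 = 31.92 d.
q = Δh / Σ(b_i/K_i) = 11.4 / 31.92 = 0.3572 m/day.
In each layer the seepage velocity is v_i = q/n_i, so the layer transit time is t_i = b_i·n_i / q:
  layer 1 (medium sand): t_1 = 3.92 × 0.31 / 0.3572 = 3.402 d
  layer 2 (fine sand): t_2 = 11.0 × 0.16 / 0.3572 = 4.928 d
  layer 3 (silty sand): t_3 = 7.34 × 0.15 / 0.3572 = 3.083 d
Total t = Σ t_i = 11.41 days.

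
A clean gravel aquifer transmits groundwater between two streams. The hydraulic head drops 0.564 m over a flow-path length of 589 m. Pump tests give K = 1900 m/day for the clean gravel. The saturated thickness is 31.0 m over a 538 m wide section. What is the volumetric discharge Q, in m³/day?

30300

Cross-sectional area A = 538 × 31.0 = 16678 m².
Hydraulic gradient i = Δh / L = 0.564 / 589 = 0.0009576.
Darcy's law: Q = K · A · i = 1900 × 16678 × 0.0009576 = 30343 m³/day.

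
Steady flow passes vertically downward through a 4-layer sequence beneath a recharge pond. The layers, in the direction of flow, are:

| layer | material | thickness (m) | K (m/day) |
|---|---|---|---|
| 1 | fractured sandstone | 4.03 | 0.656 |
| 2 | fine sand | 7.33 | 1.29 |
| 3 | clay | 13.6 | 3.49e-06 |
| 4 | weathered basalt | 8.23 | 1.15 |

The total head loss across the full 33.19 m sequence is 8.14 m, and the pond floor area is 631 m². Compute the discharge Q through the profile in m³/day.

Flow is perpendicular to layering, so the layers act in series and the equivalent K is the thickness-weighted harmonic mean.
Total thickness L = 4.03 + 7.33 + 13.6 + 8.23 = 33.19 m.
Σ(b_i/K_i) = 4.03/0.656 + 7.33/1.29 + 13.6/3.49e-06 + 8.23/1.15 = 3.897e+06 d.
K_eq = L / Σ(b_i/K_i) = 33.19 / 3.897e+06 = 8.517e-06 m/day.
Q = K_eq · A · (Δh/L) = 8.517e-06 × 631 × (8.14/33.19) = 0.001318 m³/day.

0.00132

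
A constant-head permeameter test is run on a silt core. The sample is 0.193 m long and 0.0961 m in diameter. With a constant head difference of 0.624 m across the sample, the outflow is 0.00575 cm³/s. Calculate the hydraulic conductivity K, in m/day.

Cross-sectional area A = π·(d/2)² = π × (0.0961/2)² = 0.007253 m².
Convert discharge: 0.00575 cm³/s = 5.750e-09 m³/s.
Darcy's law rearranged: K = Q·L / (A·Δh) = 5.750e-09 × 0.193 / (0.007253 × 0.624) = 2.452e-07 m/s = 0.02118 m/day.

0.0212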